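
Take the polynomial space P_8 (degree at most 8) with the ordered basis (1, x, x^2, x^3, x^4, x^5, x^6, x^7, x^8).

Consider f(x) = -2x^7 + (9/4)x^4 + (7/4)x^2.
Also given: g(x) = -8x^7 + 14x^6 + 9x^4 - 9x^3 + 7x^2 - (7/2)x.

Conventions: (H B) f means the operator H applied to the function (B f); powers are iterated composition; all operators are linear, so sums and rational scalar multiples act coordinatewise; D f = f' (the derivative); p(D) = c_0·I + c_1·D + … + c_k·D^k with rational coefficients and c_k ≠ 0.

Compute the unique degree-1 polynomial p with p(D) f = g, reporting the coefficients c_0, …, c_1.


p(D) = 4·I − D, i.e. c_0 = 4, c_1 = -1

D^0 f = -2x^7 + (9/4)x^4 + (7/4)x^2
D^1 f = -14x^6 + 9x^3 + (7/2)x
matching coefficients of g against c_0 f + c_1 Df + … from the top degree down determines the c_i
solution: c_0 = 4, c_1 = -1


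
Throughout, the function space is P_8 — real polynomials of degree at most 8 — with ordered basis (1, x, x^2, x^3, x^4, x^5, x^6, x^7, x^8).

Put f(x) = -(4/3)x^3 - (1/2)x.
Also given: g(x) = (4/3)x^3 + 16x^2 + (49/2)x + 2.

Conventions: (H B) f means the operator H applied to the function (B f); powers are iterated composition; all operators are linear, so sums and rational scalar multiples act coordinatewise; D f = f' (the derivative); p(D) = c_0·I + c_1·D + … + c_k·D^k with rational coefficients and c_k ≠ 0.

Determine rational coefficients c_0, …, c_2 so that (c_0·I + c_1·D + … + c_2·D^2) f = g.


D^0 f = -(4/3)x^3 - (1/2)x
D^1 f = -4x^2 - 1/2
D^2 f = -8x
matching coefficients of g against c_0 f + c_1 Df + … from the top degree down determines the c_i
solution: c_0 = -1, c_1 = -4, c_2 = -3

p(D) = -I − 4·D − 3·D^2, i.e. c_0 = -1, c_1 = -4, c_2 = -3


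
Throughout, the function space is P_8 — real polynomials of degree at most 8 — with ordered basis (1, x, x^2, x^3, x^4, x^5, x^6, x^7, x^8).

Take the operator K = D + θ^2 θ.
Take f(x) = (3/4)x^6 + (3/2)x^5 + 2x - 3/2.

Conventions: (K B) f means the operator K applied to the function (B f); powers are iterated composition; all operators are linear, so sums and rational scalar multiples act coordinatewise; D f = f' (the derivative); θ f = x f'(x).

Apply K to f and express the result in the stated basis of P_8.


g(x) = 162x^6 + 192x^5 + (15/2)x^4 + 2x + 2

D f = (9/2)x^5 + (15/2)x^4 + 2
θ f = (9/2)x^6 + (15/2)x^5 + 2x
θ θ f = 27x^6 + (75/2)x^5 + 2x
θ θ θ f = 162x^6 + (375/2)x^5 + 2x
(D + θ^2 θ) f = 162x^6 + 192x^5 + (15/2)x^4 + 2x + 2


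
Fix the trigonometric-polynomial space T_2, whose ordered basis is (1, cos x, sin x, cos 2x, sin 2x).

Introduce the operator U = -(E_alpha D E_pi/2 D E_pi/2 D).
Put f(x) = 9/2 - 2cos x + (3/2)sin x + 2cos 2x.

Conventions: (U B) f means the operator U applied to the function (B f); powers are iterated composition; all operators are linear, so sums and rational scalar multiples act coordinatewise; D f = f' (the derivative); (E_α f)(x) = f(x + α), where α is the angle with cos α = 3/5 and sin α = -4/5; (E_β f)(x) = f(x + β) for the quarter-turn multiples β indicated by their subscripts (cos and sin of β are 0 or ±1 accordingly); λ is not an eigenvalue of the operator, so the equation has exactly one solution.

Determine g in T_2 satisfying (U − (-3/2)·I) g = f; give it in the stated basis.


write g with unknown coordinates in the stated basis and equate coefficients in (U − (-3/2)·I) g = f
solving from the highest basis element down gives g = 3 - (10/17)cos x + (45/17)sin x + (1836/8929)cos 2x - (448/8929)sin 2x
check: U g = -(19/17)cos x - (42/17)sin x + (15104/8929)cos 2x + (672/8929)sin 2x
so U g − (-3/2)·g = 9/2 - 2cos x + (3/2)sin x + 2cos 2x = f ✓

g(x) = 3 - (10/17)cos x + (45/17)sin x + (1836/8929)cos 2x - (448/8929)sin 2x


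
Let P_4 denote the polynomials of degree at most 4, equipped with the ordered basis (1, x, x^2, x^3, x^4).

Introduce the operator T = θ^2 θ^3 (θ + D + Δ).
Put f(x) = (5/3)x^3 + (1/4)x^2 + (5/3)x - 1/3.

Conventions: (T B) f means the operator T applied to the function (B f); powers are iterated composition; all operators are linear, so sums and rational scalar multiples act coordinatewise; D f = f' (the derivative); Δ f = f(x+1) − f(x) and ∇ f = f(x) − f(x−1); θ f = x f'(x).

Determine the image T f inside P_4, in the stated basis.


θ f = 5x^3 + (1/2)x^2 + (5/3)x
D f = 5x^2 + (1/2)x + 5/3
Δ f = 5x^2 + (11/2)x + 43/12
(θ + D + Δ) f = 5x^3 + (21/2)x^2 + (23/3)x + 21/4
θ (θ + D + Δ) f = 15x^3 + 21x^2 + (23/3)x
θ θ (θ + D + Δ) f = 45x^3 + 42x^2 + (23/3)x
θ θ θ (θ + D + Δ) f = 135x^3 + 84x^2 + (23/3)x
θ θ^3 (θ + D + Δ) f = 405x^3 + 168x^2 + (23/3)x
θ θ θ^3 (θ + D + Δ) f = 1215x^3 + 336x^2 + (23/3)x

the result is g(x) = 1215x^3 + 336x^2 + (23/3)x


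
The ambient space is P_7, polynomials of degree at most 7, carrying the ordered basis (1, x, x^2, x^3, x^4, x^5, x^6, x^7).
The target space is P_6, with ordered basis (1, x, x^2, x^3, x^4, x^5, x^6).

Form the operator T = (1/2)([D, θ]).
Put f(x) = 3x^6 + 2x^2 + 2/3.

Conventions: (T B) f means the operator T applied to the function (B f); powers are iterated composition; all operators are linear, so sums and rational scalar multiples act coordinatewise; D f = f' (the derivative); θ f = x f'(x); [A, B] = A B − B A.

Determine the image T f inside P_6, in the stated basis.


g(x) = 9x^5 + 2x

θ f = 18x^6 + 4x^2
D θ f = 108x^5 + 8x
D f = 18x^5 + 4x
θ D f = 90x^5 + 4x
[D, θ] f = 18x^5 + 4x
((1/2)([D, θ])) f = 9x^5 + 2x


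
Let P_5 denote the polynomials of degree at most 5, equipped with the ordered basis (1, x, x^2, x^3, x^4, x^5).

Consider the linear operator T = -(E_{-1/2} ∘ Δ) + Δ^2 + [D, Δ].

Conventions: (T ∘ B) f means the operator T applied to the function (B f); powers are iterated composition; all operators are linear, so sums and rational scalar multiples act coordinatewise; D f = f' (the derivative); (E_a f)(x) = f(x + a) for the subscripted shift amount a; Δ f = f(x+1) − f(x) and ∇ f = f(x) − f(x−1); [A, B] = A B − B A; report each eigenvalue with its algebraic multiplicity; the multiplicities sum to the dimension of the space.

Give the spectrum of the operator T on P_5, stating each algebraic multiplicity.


image of 1: 0
image of x: -1
image of x^2: -2x + 2
image of x^3: -3x^2 + 6x + 23/4
image of x^4: -4x^3 + 12x^2 + 23x + 14
image of x^5: -5x^4 + 20x^3 + (115/2)x^2 + 70x + 479/16
the matrix is upper triangular; its diagonal is (0, 0, 0, 0, 0, 0)
for a triangular matrix the eigenvalues are the diagonal entries, with algebraic multiplicity their repetition count

λ = 0 (multiplicity 6)


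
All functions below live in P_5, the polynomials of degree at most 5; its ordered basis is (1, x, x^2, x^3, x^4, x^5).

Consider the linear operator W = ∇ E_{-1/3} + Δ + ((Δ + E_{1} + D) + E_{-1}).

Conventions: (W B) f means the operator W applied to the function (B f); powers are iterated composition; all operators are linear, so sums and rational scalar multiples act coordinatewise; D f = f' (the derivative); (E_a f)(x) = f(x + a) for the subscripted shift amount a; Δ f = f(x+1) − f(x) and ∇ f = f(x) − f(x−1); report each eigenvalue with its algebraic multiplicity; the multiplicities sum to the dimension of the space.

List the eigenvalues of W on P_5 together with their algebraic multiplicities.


image of 1: 2
image of x: 2x + 4
image of x^2: 2x^2 + 8x + 7/3
image of x^3: 2x^3 + 12x^2 + 7x + 13/3
image of x^4: 2x^4 + 16x^3 + 14x^2 + (52/3)x + 23/27
image of x^5: 2x^5 + 20x^4 + (70/3)x^3 + (130/3)x^2 + (115/27)x + 503/81
the matrix is upper triangular; its diagonal is (2, 2, 2, 2, 2, 2)
for a triangular matrix the eigenvalues are the diagonal entries, with algebraic multiplicity their repetition count

λ = 2 (multiplicity 6)


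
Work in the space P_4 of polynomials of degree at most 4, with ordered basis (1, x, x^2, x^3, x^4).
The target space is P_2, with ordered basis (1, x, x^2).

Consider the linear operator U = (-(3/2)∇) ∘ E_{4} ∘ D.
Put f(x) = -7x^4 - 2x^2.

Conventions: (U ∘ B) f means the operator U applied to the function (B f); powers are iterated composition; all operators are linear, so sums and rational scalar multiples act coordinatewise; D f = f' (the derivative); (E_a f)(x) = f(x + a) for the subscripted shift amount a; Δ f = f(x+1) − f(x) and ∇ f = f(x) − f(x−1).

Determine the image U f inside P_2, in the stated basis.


the result is g(x) = 126x^2 + 882x + 1560

D f = -28x^3 - 4x
E_{4} D f = -28x^3 - 336x^2 - 1348x - 1808
∇ (E_{4} ∘ D) f = -84x^2 - 588x - 1040
(-(3/2)∇) (E_{4} ∘ D) f = 126x^2 + 882x + 1560


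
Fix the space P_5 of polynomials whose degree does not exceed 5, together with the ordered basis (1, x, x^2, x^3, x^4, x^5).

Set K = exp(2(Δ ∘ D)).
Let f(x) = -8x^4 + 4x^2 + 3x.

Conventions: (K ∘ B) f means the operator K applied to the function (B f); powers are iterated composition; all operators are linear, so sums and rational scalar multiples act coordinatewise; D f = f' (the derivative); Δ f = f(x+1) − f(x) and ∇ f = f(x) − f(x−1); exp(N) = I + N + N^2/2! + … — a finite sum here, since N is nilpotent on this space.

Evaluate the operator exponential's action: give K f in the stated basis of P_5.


order-1 term: -192x^2 - 192x - 48
order-2 term: -384
the series for exp(2(Δ ∘ D)) f terminates at order 2
exp(2(Δ ∘ D)) f = -8x^4 - 188x^2 - 189x - 432

the image equals g(x) = -8x^4 - 188x^2 - 189x - 432


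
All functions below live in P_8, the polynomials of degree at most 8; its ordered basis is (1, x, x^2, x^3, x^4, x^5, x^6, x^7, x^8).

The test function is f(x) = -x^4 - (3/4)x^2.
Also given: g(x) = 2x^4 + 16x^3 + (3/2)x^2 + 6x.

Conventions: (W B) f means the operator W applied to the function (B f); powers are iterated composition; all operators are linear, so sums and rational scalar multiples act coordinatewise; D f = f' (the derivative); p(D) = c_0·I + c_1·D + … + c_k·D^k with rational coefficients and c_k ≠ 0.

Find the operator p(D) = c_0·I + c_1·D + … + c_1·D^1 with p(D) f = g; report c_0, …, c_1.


D^0 f = -x^4 - (3/4)x^2
D^1 f = -4x^3 - (3/2)x
matching coefficients of g against c_0 f + c_1 Df + … from the top degree down determines the c_i
solution: c_0 = -2, c_1 = -4

c_0 = -2, c_1 = -4


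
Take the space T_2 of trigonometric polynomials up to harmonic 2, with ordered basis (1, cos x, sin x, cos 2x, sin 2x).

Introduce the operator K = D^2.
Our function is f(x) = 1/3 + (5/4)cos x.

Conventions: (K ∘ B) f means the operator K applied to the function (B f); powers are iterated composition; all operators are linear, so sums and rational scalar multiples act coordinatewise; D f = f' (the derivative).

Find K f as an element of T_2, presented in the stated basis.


the result is g(x) = -(5/4)cos x

D f = -(5/4)sin x
D D f = -(5/4)cos x


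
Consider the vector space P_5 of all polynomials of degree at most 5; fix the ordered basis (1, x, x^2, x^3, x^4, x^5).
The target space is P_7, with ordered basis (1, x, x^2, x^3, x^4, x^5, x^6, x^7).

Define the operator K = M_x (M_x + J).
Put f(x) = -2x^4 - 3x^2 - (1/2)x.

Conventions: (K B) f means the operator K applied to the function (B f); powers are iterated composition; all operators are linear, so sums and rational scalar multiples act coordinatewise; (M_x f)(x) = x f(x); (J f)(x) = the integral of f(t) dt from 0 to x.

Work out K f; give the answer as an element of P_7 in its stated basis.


M_x f = -2x^5 - 3x^3 - (1/2)x^2
J f = -(2/5)x^5 - x^3 - (1/4)x^2
(M_x + J) f = -(12/5)x^5 - 4x^3 - (3/4)x^2
M_x (M_x + J) f = -(12/5)x^6 - 4x^4 - (3/4)x^3

g(x) = -(12/5)x^6 - 4x^4 - (3/4)x^3


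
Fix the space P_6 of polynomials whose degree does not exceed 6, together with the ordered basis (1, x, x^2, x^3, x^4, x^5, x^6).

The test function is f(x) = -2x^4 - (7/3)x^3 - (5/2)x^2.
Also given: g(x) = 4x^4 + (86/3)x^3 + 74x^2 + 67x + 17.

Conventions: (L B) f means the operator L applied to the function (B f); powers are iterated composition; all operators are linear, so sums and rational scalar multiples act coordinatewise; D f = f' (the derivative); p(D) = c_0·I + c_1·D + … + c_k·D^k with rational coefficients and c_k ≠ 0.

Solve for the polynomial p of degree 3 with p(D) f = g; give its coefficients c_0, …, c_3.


D^0 f = -2x^4 - (7/3)x^3 - (5/2)x^2
D^1 f = -8x^3 - 7x^2 - 5x
D^2 f = -24x^2 - 14x - 5
D^3 f = -48x - 14
matching coefficients of g against c_0 f + c_1 Df + … from the top degree down determines the c_i
solution: c_0 = -2, c_1 = -3, c_2 = -2, c_3 = -1/2

c_0 = -2, c_1 = -3, c_2 = -2, c_3 = -1/2


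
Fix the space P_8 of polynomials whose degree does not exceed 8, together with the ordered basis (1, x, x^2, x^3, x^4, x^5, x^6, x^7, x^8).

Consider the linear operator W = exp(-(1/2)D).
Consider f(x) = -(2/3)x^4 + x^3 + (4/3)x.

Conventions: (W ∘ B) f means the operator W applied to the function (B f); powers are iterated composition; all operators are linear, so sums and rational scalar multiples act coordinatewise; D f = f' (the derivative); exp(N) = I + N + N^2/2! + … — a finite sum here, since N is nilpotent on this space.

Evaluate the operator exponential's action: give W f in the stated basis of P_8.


order-1 term: (4/3)x^3 - (3/2)x^2 - 2/3
order-2 term: -x^2 + (3/4)x
order-3 term: (1/3)x - 1/8
order-4 term: -1/24
the series for exp(-(1/2)D) f terminates at order 4
exp(-(1/2)D) f = -(2/3)x^4 + (7/3)x^3 - (5/2)x^2 + (29/12)x - 5/6

the image equals g(x) = -(2/3)x^4 + (7/3)x^3 - (5/2)x^2 + (29/12)x - 5/6


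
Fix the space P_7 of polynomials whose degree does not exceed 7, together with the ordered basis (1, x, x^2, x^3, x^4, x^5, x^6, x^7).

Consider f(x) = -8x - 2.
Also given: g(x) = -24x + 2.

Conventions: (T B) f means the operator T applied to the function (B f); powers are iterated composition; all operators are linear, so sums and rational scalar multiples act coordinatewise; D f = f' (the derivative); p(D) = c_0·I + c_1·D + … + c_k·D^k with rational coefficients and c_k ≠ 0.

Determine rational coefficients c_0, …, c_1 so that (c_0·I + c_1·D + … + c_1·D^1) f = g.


D^0 f = -8x - 2
D^1 f = -8
matching coefficients of g against c_0 f + c_1 Df + … from the top degree down determines the c_i
solution: c_0 = 3, c_1 = -1

p(D) = 3·I − D, i.e. c_0 = 3, c_1 = -1


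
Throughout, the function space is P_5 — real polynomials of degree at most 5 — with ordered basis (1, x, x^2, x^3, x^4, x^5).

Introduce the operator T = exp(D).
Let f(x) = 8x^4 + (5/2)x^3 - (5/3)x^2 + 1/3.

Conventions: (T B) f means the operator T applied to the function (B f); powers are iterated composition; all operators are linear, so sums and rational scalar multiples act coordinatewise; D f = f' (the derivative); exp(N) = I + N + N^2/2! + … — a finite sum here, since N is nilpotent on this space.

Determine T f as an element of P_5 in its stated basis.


g(x) = 8x^4 + (69/2)x^3 + (323/6)x^2 + (217/6)x + 55/6

order-1 term: 32x^3 + (15/2)x^2 - (10/3)x
order-2 term: 48x^2 + (15/2)x - 5/3
order-3 term: 32x + 5/2
order-4 term: 8
the series for exp(D) f terminates at order 4
exp(D) f = 8x^4 + (69/2)x^3 + (323/6)x^2 + (217/6)x + 55/6


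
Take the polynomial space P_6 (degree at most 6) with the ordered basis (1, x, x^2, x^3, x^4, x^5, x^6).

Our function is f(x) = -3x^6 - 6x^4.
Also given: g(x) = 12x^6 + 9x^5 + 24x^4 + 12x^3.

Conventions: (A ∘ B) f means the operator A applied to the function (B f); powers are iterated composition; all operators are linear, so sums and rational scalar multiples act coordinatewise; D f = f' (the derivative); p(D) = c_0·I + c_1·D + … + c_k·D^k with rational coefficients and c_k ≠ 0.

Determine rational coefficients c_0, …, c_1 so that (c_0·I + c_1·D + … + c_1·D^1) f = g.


p(D) = -4·I − (1/2)·D, i.e. c_0 = -4, c_1 = -1/2

D^0 f = -3x^6 - 6x^4
D^1 f = -18x^5 - 24x^3
matching coefficients of g against c_0 f + c_1 Df + … from the top degree down determines the c_i
solution: c_0 = -4, c_1 = -1/2


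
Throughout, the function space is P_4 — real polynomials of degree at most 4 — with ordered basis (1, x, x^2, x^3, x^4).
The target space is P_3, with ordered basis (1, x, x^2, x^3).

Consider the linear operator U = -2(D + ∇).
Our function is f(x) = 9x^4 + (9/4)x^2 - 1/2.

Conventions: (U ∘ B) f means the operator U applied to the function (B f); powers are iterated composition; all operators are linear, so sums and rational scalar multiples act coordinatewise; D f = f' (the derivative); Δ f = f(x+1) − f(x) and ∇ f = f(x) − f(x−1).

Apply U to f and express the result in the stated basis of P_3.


the result is g(x) = -144x^3 + 108x^2 - 90x + 45/2

D f = 36x^3 + (9/2)x
∇ f = 36x^3 - 54x^2 + (81/2)x - 45/4
(D + ∇) f = 72x^3 - 54x^2 + 45x - 45/4
(-2(D + ∇)) f = -144x^3 + 108x^2 - 90x + 45/2


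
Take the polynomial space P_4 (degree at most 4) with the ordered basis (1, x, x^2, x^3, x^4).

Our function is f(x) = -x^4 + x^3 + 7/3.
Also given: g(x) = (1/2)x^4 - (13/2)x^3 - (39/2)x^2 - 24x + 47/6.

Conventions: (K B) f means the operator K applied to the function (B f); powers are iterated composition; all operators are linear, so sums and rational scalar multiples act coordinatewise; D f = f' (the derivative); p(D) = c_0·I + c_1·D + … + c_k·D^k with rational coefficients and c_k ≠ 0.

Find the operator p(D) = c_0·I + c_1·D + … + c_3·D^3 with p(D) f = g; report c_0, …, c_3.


c_0 = -1/2, c_1 = 3/2, c_2 = 2, c_3 = 3/2

D^0 f = -x^4 + x^3 + 7/3
D^1 f = -4x^3 + 3x^2
D^2 f = -12x^2 + 6x
D^3 f = -24x + 6
matching coefficients of g against c_0 f + c_1 Df + … from the top degree down determines the c_i
solution: c_0 = -1/2, c_1 = 3/2, c_2 = 2, c_3 = 3/2


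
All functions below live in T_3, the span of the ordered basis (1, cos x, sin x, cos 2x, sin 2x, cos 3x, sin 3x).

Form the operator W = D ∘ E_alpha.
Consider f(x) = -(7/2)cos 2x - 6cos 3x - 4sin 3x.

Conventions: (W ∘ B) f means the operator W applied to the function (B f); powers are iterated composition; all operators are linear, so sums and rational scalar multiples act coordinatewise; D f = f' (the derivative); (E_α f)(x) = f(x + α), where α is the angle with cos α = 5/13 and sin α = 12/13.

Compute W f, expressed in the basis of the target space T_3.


E_alpha f = (833/338)cos 2x + (420/169)sin 2x + (1194/169)cos 3x + (244/169)sin 3x
D E_alpha f = (840/169)cos 2x - (833/169)sin 2x + (732/169)cos 3x - (3582/169)sin 3x

the result is g(x) = (840/169)cos 2x - (833/169)sin 2x + (732/169)cos 3x - (3582/169)sin 3x


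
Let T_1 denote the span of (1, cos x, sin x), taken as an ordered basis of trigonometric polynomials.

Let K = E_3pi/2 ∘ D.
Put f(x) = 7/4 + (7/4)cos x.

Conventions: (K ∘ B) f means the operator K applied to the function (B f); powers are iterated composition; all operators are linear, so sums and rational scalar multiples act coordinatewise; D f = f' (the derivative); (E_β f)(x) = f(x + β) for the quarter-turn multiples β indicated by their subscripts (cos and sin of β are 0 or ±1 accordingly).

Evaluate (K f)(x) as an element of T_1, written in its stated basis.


the image equals g(x) = (7/4)cos x

D f = -(7/4)sin x
E_3pi/2 D f = (7/4)cos x


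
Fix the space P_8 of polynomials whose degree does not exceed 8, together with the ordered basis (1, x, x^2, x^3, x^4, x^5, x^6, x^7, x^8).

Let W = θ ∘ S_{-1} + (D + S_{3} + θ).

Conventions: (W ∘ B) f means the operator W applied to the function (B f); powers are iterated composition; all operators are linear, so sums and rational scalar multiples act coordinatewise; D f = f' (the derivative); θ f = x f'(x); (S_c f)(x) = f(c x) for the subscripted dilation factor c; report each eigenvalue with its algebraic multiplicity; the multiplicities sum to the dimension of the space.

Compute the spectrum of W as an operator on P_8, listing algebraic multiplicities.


λ = 1 (multiplicity 1), λ = 3 (multiplicity 1), λ = 13 (multiplicity 1), λ = 27 (multiplicity 1), λ = 89 (multiplicity 1), λ = 243 (multiplicity 1), λ = 741 (multiplicity 1), λ = 2187 (multiplicity 1), λ = 6577 (multiplicity 1)

image of 1: 1
image of x: 3x + 1
image of x^2: 13x^2 + 2x
image of x^3: 27x^3 + 3x^2
image of x^4: 89x^4 + 4x^3
image of x^5: 243x^5 + 5x^4
image of x^6: 741x^6 + 6x^5
image of x^7: 2187x^7 + 7x^6
image of x^8: 6577x^8 + 8x^7
the matrix is upper triangular; its diagonal is (1, 3, 13, 27, 89, 243, 741, 2187, 6577)
for a triangular matrix the eigenvalues are the diagonal entries, with algebraic multiplicity their repetition count


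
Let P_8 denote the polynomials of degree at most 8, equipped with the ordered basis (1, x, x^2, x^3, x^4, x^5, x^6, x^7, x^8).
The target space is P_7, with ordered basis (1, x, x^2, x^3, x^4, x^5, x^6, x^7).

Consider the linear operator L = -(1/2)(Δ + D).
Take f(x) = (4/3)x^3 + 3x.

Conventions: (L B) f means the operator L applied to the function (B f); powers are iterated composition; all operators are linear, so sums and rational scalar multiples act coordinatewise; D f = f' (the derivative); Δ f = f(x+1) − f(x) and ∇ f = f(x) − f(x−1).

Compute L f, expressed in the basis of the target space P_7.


Δ f = 4x^2 + 4x + 13/3
D f = 4x^2 + 3
(Δ + D) f = 8x^2 + 4x + 22/3
(-(1/2)(Δ + D)) f = -4x^2 - 2x - 11/3

g(x) = -4x^2 - 2x - 11/3


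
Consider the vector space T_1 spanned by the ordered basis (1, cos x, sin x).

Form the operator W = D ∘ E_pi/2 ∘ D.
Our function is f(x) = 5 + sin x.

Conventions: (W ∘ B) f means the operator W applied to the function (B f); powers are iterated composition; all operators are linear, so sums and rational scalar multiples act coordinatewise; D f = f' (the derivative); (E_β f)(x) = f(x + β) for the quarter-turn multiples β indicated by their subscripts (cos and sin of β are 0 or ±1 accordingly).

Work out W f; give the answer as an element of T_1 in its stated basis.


g(x) = -cos x

D f = cos x
E_pi/2 D f = -sin x
D E_pi/2 D f = -cos x


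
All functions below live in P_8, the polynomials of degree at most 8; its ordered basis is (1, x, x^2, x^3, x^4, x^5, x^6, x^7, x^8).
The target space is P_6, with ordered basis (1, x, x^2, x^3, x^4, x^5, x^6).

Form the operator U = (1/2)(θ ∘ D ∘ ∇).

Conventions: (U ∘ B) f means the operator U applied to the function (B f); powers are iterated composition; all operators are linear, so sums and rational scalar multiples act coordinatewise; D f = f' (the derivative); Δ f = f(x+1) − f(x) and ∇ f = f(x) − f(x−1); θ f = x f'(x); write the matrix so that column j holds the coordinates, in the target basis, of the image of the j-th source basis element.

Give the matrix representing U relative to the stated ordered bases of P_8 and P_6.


the matrix is [[0, 0, 0, 0, 0, 0, 0, 0, 0]; [0, 0, 0, 3, -6, 10, -15, 21, -28]; [0, 0, 0, 0, 12, -30, 60, -105, 168]; [0, 0, 0, 0, 0, 30, -90, 210, -420]; [0, 0, 0, 0, 0, 0, 60, -210, 560]; [0, 0, 0, 0, 0, 0, 0, 105, -420]; [0, 0, 0, 0, 0, 0, 0, 0, 168]] (rows listed top to bottom)

image of 1: 0
image of x: 0
image of x^2: 0
image of x^3: 3x
image of x^4: 12x^2 - 6x
image of x^5: 30x^3 - 30x^2 + 10x
image of x^6: 60x^4 - 90x^3 + 60x^2 - 15x
image of x^7: 105x^5 - 210x^4 + 210x^3 - 105x^2 + 21x
image of x^8: 168x^6 - 420x^5 + 560x^4 - 420x^3 + 168x^2 - 28x
each image's coordinates form column j of the matrix


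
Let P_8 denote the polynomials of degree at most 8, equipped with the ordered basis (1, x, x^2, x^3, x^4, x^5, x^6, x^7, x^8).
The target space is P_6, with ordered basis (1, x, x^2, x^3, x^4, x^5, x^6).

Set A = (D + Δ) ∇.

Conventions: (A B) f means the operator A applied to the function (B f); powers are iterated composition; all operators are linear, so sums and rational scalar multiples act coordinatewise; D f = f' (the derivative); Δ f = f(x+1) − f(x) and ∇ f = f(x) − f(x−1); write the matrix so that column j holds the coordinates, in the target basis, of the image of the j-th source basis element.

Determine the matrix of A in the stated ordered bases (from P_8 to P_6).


the matrix is [[0, 0, 4, -3, 6, -5, 8, -7, 10]; [0, 0, 0, 12, -12, 30, -30, 56, -56]; [0, 0, 0, 0, 24, -30, 90, -105, 224]; [0, 0, 0, 0, 0, 40, -60, 210, -280]; [0, 0, 0, 0, 0, 0, 60, -105, 420]; [0, 0, 0, 0, 0, 0, 0, 84, -168]; [0, 0, 0, 0, 0, 0, 0, 0, 112]] (rows listed top to bottom)

image of 1: 0
image of x: 0
image of x^2: 4
image of x^3: 12x - 3
image of x^4: 24x^2 - 12x + 6
image of x^5: 40x^3 - 30x^2 + 30x - 5
image of x^6: 60x^4 - 60x^3 + 90x^2 - 30x + 8
image of x^7: 84x^5 - 105x^4 + 210x^3 - 105x^2 + 56x - 7
image of x^8: 112x^6 - 168x^5 + 420x^4 - 280x^3 + 224x^2 - 56x + 10
each image's coordinates form column j of the matrix


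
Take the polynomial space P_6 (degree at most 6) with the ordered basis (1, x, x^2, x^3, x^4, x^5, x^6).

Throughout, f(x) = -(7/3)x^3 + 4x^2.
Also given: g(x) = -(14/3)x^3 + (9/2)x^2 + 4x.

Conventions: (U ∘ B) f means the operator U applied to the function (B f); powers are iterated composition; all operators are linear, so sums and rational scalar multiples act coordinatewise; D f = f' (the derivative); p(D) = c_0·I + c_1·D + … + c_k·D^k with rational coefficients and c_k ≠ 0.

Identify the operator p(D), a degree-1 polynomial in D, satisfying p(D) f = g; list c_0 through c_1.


c_0 = 2, c_1 = 1/2

D^0 f = -(7/3)x^3 + 4x^2
D^1 f = -7x^2 + 8x
matching coefficients of g against c_0 f + c_1 Df + … from the top degree down determines the c_i
solution: c_0 = 2, c_1 = 1/2


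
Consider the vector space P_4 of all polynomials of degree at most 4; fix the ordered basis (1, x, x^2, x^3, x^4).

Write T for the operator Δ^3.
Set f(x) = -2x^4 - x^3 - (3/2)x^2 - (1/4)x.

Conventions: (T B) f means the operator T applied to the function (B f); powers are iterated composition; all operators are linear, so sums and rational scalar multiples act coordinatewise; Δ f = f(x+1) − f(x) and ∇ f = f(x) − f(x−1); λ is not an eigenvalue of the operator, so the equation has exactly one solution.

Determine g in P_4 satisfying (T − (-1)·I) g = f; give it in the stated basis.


the result is g(x) = -2x^4 - x^3 - (3/2)x^2 + (191/4)x + 78

write g with unknown coordinates in the stated basis and equate coefficients in (T − (-1)·I) g = f
solving from the highest basis element down gives g = -2x^4 - x^3 - (3/2)x^2 + (191/4)x + 78
check: T g = -48x - 78
so T g − (-1)·g = -2x^4 - x^3 - (3/2)x^2 - (1/4)x = f ✓


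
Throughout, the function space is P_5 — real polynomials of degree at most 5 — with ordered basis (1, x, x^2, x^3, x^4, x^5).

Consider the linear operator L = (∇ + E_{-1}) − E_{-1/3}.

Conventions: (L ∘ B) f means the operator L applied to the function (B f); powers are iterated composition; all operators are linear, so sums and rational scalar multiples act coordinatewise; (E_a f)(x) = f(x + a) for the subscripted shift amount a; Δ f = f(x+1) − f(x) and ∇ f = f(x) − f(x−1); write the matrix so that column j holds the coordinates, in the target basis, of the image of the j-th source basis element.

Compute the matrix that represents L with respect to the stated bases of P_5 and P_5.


the matrix is [[0, 1/3, -1/9, 1/27, -1/81, 1/243]; [0, 0, 2/3, -1/3, 4/27, -5/81]; [0, 0, 0, 1, -2/3, 10/27]; [0, 0, 0, 0, 4/3, -10/9]; [0, 0, 0, 0, 0, 5/3]; [0, 0, 0, 0, 0, 0]] (rows listed top to bottom)

image of 1: 0
image of x: 1/3
image of x^2: (2/3)x - 1/9
image of x^3: x^2 - (1/3)x + 1/27
image of x^4: (4/3)x^3 - (2/3)x^2 + (4/27)x - 1/81
image of x^5: (5/3)x^4 - (10/9)x^3 + (10/27)x^2 - (5/81)x + 1/243
each image's coordinates form column j of the matrix


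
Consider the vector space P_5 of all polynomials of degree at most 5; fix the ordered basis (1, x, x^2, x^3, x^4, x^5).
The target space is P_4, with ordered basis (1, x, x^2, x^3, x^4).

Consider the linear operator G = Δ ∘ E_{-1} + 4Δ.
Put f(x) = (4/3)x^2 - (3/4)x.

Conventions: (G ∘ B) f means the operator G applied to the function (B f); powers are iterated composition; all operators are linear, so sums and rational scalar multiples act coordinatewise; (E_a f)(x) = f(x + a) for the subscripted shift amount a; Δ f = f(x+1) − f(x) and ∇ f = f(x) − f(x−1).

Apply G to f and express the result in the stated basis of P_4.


E_{-1} f = (4/3)x^2 - (41/12)x + 25/12
Δ E_{-1} f = (8/3)x - 25/12
Δ f = (8/3)x + 7/12
(4Δ) f = (32/3)x + 7/3
(Δ ∘ E_{-1} + 4Δ) f = (40/3)x + 1/4

the result is g(x) = (40/3)x + 1/4


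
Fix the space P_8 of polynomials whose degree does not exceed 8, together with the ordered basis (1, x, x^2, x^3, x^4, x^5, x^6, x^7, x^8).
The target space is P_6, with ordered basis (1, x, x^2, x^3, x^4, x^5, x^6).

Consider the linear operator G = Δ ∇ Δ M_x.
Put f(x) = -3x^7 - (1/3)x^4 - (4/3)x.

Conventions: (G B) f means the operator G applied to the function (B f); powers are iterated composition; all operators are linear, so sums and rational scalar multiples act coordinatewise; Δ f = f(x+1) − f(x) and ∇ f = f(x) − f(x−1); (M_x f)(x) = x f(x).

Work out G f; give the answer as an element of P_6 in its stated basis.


the result is g(x) = -1008x^5 - 2520x^4 - 5040x^3 - 5060x^2 - 3044x - 766

M_x f = -3x^8 - (1/3)x^5 - (4/3)x^2
Δ M_x f = -24x^7 - 84x^6 - 168x^5 - (635/3)x^4 - (514/3)x^3 - (262/3)x^2 - (85/3)x - 14/3
∇ (Δ M_x) f = -168x^6 - 420x^4 - (20/3)x^3 - 168x^2 - (10/3)x - 26/3
Δ ∇ (Δ M_x) f = -1008x^5 - 2520x^4 - 5040x^3 - 5060x^2 - 3044x - 766


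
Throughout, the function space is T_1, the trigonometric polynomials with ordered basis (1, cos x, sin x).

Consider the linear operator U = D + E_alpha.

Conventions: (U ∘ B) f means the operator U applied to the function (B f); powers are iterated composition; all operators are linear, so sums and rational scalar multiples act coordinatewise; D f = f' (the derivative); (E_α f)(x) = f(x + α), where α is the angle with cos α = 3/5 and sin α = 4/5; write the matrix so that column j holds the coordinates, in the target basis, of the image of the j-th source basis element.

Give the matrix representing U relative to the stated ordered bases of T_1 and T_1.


image of 1: 1
image of cos x: (3/5)cos x - (9/5)sin x
image of sin x: (9/5)cos x + (3/5)sin x
each image's coordinates form column j of the matrix

the matrix is [[1, 0, 0]; [0, 3/5, 9/5]; [0, -9/5, 3/5]] (rows listed top to bottom)


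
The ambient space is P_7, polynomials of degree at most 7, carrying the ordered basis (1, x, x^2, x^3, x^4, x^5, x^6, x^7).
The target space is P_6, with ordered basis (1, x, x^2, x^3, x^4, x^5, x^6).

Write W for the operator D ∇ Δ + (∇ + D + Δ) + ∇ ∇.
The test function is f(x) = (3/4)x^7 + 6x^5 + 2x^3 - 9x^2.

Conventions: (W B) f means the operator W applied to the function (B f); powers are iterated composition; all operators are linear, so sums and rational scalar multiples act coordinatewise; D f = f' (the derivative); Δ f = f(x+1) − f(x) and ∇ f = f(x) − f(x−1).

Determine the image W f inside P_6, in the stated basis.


Δ f = (21/4)x^6 + (63/4)x^5 + (225/4)x^4 + (345/4)x^3 + (327/4)x^2 + (93/4)x - 1/4
∇ Δ f = (63/2)x^5 + (345/2)x^3 + (165/2)x - 18
D ∇ Δ f = (315/2)x^4 + (1035/2)x^2 + 165/2
∇ f = (21/4)x^6 - (63/4)x^5 + (225/4)x^4 - (345/4)x^3 + (327/4)x^2 - (237/4)x + 71/4
D f = (21/4)x^6 + 30x^4 + 6x^2 - 18x
Δ f = (21/4)x^6 + (63/4)x^5 + (225/4)x^4 + (345/4)x^3 + (327/4)x^2 + (93/4)x - 1/4
(∇ + D + Δ) f = (63/4)x^6 + (285/2)x^4 + (339/2)x^2 - 54x + 35/2
∇ f = (21/4)x^6 - (63/4)x^5 + (225/4)x^4 - (345/4)x^3 + (327/4)x^2 - (237/4)x + 71/4
∇ ∇ f = (63/2)x^5 - (315/2)x^4 + (975/2)x^3 - (1665/2)x^2 + (1515/2)x - 609/2
(D ∇ Δ + (∇ + D + Δ) + ∇ ∇) f = (63/4)x^6 + (63/2)x^5 + (285/2)x^4 + (975/2)x^3 - (291/2)x^2 + (1407/2)x - 409/2

the result is g(x) = (63/4)x^6 + (63/2)x^5 + (285/2)x^4 + (975/2)x^3 - (291/2)x^2 + (1407/2)x - 409/2


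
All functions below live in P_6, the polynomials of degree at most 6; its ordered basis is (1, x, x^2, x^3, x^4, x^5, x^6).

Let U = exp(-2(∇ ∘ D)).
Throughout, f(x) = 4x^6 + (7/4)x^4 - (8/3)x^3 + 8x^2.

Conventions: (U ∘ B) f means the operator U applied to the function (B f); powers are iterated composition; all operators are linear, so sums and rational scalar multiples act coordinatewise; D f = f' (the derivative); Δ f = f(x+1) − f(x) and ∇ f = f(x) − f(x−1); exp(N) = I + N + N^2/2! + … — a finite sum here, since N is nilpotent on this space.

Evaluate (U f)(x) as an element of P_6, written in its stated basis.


order-1 term: -240x^4 + 480x^3 - 522x^2 + 314x - 110
order-2 term: 2880x^2 - 5760x + 3444
order-3 term: -3840
the series for exp(-2(∇ ∘ D)) f terminates at order 3
exp(-2(∇ ∘ D)) f = 4x^6 - (953/4)x^4 + (1432/3)x^3 + 2366x^2 - 5446x - 506

g(x) = 4x^6 - (953/4)x^4 + (1432/3)x^3 + 2366x^2 - 5446x - 506


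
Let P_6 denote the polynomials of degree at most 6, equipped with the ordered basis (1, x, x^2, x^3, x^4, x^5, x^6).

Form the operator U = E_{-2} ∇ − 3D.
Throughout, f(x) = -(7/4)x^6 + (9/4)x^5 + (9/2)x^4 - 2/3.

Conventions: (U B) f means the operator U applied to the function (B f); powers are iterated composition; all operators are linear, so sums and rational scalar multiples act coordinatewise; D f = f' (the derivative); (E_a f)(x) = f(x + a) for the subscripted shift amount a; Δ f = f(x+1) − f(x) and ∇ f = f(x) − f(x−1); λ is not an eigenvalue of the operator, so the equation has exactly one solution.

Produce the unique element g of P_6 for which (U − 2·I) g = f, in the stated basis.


write g with unknown coordinates in the stated basis and equate coefficients in (U − 2·I) g = f
solving from the highest basis element down gives g = (7/8)x^6 - (51/8)x^5 - (51/16)x^4 + (2707/8)x^3 - (3999/2)x^2 + (23439/8)x + 424691/96
check: U g = -(21/2)x^5 - (15/8)x^4 + (2707/4)x^3 - 3999x^2 + (23439/4)x + 141553/16
so U g − 2·g = -(7/4)x^6 + (9/4)x^5 + (9/2)x^4 - 2/3 = f ✓

the result is g(x) = (7/8)x^6 - (51/8)x^5 - (51/16)x^4 + (2707/8)x^3 - (3999/2)x^2 + (23439/8)x + 424691/96


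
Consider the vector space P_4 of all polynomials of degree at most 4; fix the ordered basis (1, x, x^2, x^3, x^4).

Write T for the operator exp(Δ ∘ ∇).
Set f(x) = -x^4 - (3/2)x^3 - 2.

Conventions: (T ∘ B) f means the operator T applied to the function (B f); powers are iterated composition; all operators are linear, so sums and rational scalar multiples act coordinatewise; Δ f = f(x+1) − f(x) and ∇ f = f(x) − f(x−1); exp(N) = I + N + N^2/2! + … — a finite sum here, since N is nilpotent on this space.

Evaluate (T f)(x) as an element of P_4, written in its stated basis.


the image equals g(x) = -x^4 - (3/2)x^3 - 12x^2 - 9x - 16

order-1 term: -12x^2 - 9x - 2
order-2 term: -12
the series for exp(Δ ∘ ∇) f terminates at order 2
exp(Δ ∘ ∇) f = -x^4 - (3/2)x^3 - 12x^2 - 9x - 16


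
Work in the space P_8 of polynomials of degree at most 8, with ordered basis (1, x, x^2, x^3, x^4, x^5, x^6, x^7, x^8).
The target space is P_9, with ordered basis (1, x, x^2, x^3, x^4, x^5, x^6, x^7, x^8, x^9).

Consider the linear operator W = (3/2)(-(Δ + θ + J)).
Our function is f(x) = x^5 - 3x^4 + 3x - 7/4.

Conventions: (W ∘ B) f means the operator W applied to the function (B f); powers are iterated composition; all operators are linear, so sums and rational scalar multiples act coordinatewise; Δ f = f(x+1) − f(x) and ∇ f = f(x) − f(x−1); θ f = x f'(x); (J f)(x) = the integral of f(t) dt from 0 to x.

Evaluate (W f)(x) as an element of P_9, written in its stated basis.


Δ f = 5x^4 - 2x^3 - 8x^2 - 7x + 1
θ f = 5x^5 - 12x^4 + 3x
J f = (1/6)x^6 - (3/5)x^5 + (3/2)x^2 - (7/4)x
(Δ + θ + J) f = (1/6)x^6 + (22/5)x^5 - 7x^4 - 2x^3 - (13/2)x^2 - (23/4)x + 1
(-(Δ + θ + J)) f = -(1/6)x^6 - (22/5)x^5 + 7x^4 + 2x^3 + (13/2)x^2 + (23/4)x - 1
((3/2)(-(Δ + θ + J))) f = -(1/4)x^6 - (33/5)x^5 + (21/2)x^4 + 3x^3 + (39/4)x^2 + (69/8)x - 3/2

g(x) = -(1/4)x^6 - (33/5)x^5 + (21/2)x^4 + 3x^3 + (39/4)x^2 + (69/8)x - 3/2


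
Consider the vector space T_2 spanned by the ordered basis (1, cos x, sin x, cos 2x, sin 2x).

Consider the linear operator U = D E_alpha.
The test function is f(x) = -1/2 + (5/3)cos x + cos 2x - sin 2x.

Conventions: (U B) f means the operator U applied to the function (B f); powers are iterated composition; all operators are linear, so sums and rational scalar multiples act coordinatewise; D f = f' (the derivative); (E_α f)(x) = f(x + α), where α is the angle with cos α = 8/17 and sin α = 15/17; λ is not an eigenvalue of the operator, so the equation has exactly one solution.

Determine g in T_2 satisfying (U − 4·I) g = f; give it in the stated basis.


write g with unknown coordinates in the stated basis and equate coefficients in (U − 4·I) g = f
solving from the highest basis element down gives g = 1/8 - (415/1227)cos x + (40/1227)sin x - (979/4810)cos 2x + (657/4810)sin 2x
check: U g = (385/1227)cos x + (160/1227)sin x + (447/2405)cos 2x - (1091/2405)sin 2x
so U g − 4·g = -1/2 + (5/3)cos x + cos 2x - sin 2x = f ✓

g(x) = 1/8 - (415/1227)cos x + (40/1227)sin x - (979/4810)cos 2x + (657/4810)sin 2x


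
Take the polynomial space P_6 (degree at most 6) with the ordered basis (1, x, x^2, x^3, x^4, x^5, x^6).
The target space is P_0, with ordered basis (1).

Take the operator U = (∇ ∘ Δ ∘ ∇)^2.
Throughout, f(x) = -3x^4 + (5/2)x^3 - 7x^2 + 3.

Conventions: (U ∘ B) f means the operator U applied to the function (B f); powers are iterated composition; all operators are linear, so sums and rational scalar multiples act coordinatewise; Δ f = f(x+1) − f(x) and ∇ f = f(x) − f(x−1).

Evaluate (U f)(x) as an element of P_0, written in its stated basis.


∇ f = -12x^3 + (51/2)x^2 - (67/2)x + 25/2
Δ ∇ f = -36x^2 + 15x - 20
∇ Δ ∇ f = -72x + 51
∇ (∇ ∘ Δ ∘ ∇) f = -72
Δ ∇ (∇ ∘ Δ ∘ ∇) f = 0
∇ Δ ∇ (∇ ∘ Δ ∘ ∇) f = 0

the result is g(x) = 0


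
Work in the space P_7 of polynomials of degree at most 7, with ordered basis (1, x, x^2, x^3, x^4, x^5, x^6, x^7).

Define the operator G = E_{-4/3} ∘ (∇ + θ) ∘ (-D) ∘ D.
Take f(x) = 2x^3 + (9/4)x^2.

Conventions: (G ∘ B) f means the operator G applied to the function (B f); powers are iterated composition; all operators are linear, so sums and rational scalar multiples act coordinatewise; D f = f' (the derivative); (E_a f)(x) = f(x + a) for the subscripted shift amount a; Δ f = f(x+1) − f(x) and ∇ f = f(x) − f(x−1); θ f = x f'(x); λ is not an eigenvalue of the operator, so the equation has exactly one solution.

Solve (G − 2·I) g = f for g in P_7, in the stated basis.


the result is g(x) = -x^3 - (9/8)x^2 + 3x - 1

write g with unknown coordinates in the stated basis and equate coefficients in (G − 2·I) g = f
solving from the highest basis element down gives g = -x^3 - (9/8)x^2 + 3x - 1
check: G g = 6x - 2
so G g − 2·g = 2x^3 + (9/4)x^2 = f ✓


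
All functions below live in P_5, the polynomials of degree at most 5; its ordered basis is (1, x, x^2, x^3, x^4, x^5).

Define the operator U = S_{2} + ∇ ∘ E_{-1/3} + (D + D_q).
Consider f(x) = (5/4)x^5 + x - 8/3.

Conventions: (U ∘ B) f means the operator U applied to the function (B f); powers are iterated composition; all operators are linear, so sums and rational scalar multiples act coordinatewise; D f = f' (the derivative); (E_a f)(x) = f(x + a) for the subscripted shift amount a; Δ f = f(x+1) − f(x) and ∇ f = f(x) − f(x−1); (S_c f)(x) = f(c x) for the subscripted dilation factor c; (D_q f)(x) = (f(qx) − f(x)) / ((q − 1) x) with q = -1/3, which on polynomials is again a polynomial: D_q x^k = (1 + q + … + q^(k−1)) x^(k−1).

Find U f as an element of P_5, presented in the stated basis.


the image equals g(x) = 40x^5 + (4355/324)x^4 - (125/6)x^3 + (175/6)x^2 - (1909/108)x + 1813/324

S_{2} f = 40x^5 + 2x - 8/3
E_{-1/3} f = (5/4)x^5 - (25/12)x^4 + (25/18)x^3 - (25/54)x^2 + (349/324)x - 2921/972
∇ E_{-1/3} f = (25/4)x^4 - (125/6)x^3 + (175/6)x^2 - (2125/108)x + 2029/324
D f = (25/4)x^4 + 1
D_q f = (305/324)x^4 + 1
(D + D_q) f = (1165/162)x^4 + 2
(S_{2} + ∇ ∘ E_{-1/3} + (D + D_q)) f = 40x^5 + (4355/324)x^4 - (125/6)x^3 + (175/6)x^2 - (1909/108)x + 1813/324
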